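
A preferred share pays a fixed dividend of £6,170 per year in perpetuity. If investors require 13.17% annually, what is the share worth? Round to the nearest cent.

£46,848.90

PV = C/r = 6170/0.1317 = 46,848.8990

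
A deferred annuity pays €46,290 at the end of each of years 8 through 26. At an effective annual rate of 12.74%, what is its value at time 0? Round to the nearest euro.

€140,874

Value one period before first payment (t=7): 46290 × [1 − (1+0.1274)^(−19)] / 0.1274 = 46290 × 7.045123 = 326,118.7590
PV₀ = 326,118.7590 / (1+0.1274)^7 = 326,118.7590 / 2.314975 = 140,873.5853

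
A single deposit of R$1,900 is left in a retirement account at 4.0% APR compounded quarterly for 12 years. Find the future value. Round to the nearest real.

R$3,063

Periodic rate i = 0.04/4 = 0.01; n = 12 × 4 = 48 periods.
1,900 × (1+0.01)^48 = 1,900 × 1.612226 = 3,063.2295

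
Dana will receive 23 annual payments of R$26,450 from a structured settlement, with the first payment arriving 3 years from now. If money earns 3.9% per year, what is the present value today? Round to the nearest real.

PV at t=2 (ordinary 23-year annuity): 26450 × a(23|0.039) = 26450 × 15.005039 = 396,883.2712
Discount back 2 years: 396,883.2712 × (1+0.039)^(−2) = 396,883.2712 × 0.926337 = 367,647.5689

R$367,648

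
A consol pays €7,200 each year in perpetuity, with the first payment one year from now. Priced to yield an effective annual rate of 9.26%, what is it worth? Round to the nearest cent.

€77,753.78

PV = C/r = 7200/0.0926 = 77,753.7797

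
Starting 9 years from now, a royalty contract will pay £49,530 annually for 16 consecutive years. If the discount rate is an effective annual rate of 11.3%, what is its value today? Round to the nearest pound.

Value one period before first payment (t=8): 49530 × [1 − (1+0.113)^(−16)] / 0.113 = 49530 × 7.253682 = 359,274.8852
Discount back 8 years: 359,274.8852 × (1+0.113)^(−8) = 359,274.8852 × 0.424657 = 152,568.7347

£152,569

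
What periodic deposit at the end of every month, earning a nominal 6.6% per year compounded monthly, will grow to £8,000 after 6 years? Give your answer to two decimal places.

£90.86

i = 0.066/12 = 0.0055 per month; n = 6·12 = 72.
PMT = 8000 / ( [(1+0.0055)^72 − 1] / 0.0055 ) = 8000 / 88.046907 = 90.8607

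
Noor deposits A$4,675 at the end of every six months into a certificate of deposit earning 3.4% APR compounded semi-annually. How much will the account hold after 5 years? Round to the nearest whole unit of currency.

A$50,493

Periodic rate i = 0.034/2 = 0.017; n = 5 × 2 = 10 periods.
FV = 4675 × [(1+0.017)^10 − 1] / 0.017 = 4675 × 10.800733 = 50,493.4271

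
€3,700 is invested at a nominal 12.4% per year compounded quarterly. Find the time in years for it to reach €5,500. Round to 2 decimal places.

3.25 years

Periodic rate i = 0.124/4 = 0.031.
(1+i)^n = 5500/3700 = 1.48649, so n = ln 1.48649 / ln 1.031 = 12.9848 quarters
= 12.9848/4 years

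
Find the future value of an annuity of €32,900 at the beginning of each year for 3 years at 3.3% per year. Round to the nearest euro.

FV = PMT · [(1+i)^n − 1] / i × (1+i) = 32900 · 3.202392 = 105,358.6947
(Beginning-of-period payments → annuity-due factor ×(1+i).)

€105,359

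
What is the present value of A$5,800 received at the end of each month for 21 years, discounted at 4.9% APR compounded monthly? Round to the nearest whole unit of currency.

A$911,741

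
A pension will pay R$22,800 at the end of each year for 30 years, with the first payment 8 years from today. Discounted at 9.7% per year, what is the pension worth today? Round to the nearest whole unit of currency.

R$115,299

Value one period before first payment (t=7): 22800 × [1 − (1+0.097)^(−30)] / 0.097 = 22800 × 9.668025 = 220,430.9770
Discount back 7 years: 220,430.9770 × (1+0.097)^(−7) = 220,430.9770 × 0.523063 = 115,299.1837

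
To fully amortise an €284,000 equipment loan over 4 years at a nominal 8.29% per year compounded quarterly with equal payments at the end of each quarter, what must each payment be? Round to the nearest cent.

€21,036.95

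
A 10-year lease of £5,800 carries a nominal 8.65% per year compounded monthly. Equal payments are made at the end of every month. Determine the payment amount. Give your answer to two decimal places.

Periodic rate i = 0.0865/12 = 0.00720833; n = 10 × 12 = 120 periods.
Annuity-PV factor = 80.135032; PMT = 5800 / 80.135032 = 72.3778

£72.38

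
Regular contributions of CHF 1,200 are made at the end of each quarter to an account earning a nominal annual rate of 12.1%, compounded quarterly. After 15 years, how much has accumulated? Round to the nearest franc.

Periodic rate i = 0.121/4 = 0.03025; n = 15 × 4 = 60 periods.
Accumulation factor s(60|0.03025) = 164.562657; FV = 1200 × 164.562657 = 197,475.1889

CHF 197,475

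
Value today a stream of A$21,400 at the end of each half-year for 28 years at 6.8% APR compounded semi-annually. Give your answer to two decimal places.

A$532,631.97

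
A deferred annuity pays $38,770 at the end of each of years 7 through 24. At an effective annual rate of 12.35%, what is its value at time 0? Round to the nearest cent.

PV at t=6 (ordinary 18-year annuity): 38770 × a(18|0.1235) = 38770 × 7.101720 = 275,333.6881
Discount back 6 years: 275,333.6881 × (1+0.1235)^(−6) = 275,333.6881 × 0.497235 = 136,905.4987

$136,905.50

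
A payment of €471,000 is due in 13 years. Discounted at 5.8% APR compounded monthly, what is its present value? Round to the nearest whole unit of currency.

€221,999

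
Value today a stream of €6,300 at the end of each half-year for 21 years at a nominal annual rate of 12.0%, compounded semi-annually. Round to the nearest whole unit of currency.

€95,915

i = 0.12/2 = 0.06 per half-year; n = 21·2 = 42.
PV = 6300 × [1 − (1+0.06)^(−42)] / 0.06 = 6300 × 15.224543 = 95,914.6229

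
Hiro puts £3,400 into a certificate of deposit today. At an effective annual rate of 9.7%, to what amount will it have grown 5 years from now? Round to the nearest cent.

FV = 3,400 × (1 + 0.097)^5 = 5,401.4711

£5,401.47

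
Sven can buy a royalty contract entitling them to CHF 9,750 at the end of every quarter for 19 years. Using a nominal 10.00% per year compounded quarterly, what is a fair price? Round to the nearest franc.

CHF 330,289

With 4 periods per year: i = 0.025, n = 76.
PV = 9750 × [1 − (1+0.025)^(−76)] / 0.025 = 9750 × 33.875844 = 330,289.4822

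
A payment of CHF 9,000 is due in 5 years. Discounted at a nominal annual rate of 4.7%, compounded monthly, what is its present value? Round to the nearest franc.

CHF 7,118

i = 0.047/12 = 0.00391667 per month; n = 5·12 = 60.
Discount factor = (1+0.00391667)^(−60) = 0.790934; PV = 9,000 × 0.790934 = 7,118.4043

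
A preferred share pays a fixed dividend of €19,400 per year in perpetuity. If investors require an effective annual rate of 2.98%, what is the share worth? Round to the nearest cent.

€651,006.71

PV = C/r = 19400/0.0298 = 651,006.7114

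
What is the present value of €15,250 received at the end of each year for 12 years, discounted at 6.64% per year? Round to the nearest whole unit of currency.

€123,484

Annuity factor a(12|0.0664) = 8.097339; PV = 15250 × 8.097339 = 123,484.4189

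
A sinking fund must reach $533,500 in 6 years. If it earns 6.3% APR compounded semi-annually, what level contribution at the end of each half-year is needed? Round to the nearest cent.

With 2 periods per year: i = 0.0315, n = 12.
PMT = 533500 / ( [(1+0.0315)^12 − 1] / 0.0315 ) = 533500 / 14.313576 = 37,272.3074

$37,272.31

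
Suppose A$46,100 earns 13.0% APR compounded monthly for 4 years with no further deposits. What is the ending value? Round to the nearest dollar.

A$77,325

With 12 periods per year: i = 0.0108333, n = 48.
46,100 × (1+0.0108333)^48 = 46,100 × 1.677330 = 77,324.9338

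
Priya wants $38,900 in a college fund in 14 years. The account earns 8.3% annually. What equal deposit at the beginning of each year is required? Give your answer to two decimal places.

PMT = 38900 / ( [(1+0.083)^14 − 1] / 0.083 × (1+i) ) = 38900 / 26.794507 = 1,451.7901

$1,451.79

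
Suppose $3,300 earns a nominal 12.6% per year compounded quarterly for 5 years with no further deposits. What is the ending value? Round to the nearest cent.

i = 0.126/4 = 0.0315 per quarter; n = 5·4 = 20.
3,300 × (1+0.0315)^20 = 3,300 × 1.859451 = 6,136.1870

$6,136.19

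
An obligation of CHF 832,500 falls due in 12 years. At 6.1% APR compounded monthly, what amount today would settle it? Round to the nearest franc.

With 12 periods per year: i = 0.00508333, n = 144.
Discount factor = (1+0.00508333)^(−144) = 0.481839; PV = 832,500 × 0.481839 = 401,130.7527

CHF 401,131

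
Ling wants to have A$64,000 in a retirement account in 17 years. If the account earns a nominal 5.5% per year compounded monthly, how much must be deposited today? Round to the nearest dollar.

A$25,179

Periodic rate i = 0.055/12 = 0.00458333; n = 17 × 12 = 204 periods.
PV = FV·(1+i)^(−n) = 64,000 × 0.393425 = 25,179.2254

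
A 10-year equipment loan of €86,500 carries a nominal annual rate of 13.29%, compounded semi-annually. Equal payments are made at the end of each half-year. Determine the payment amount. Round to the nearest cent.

Periodic rate i = 0.1329/2 = 0.06645; n = 10 × 2 = 20 periods.
PMT = 86500 / ( [1 − (1+0.06645)^(−20)] / 0.06645 ) = 86500 / 10.892722 = 7,941.0819

€7,941.08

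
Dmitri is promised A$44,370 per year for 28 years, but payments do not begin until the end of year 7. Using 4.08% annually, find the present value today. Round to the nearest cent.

Value one period before first payment (t=6): 44370 × [1 − (1+0.0408)^(−28)] / 0.0408 = 44370 × 16.510432 = 732,567.8612
Discount back 6 years: 732,567.8612 × (1+0.0408)^(−6) = 732,567.8612 × 0.786677 = 576,294.0827

A$576,294.08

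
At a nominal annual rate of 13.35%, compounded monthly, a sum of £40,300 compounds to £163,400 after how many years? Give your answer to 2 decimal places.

Periodic rate i = 0.1335/12 = 0.011125.
(1+i)^n = 163400/40300 = 4.05459, so n = ln 4.05459 / ln 1.01113 = 126.5278 months
= 126.5278/12 years

10.54 years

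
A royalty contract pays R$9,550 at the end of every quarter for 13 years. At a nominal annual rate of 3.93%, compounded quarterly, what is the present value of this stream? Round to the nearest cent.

R$387,391.53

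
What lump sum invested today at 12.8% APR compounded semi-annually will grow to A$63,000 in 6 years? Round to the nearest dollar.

With 2 periods per year: i = 0.064, n = 12.
PV = 63,000 / (1 + 0.064)^12 = 63,000 / 2.105230 = 29,925.4723

A$29,925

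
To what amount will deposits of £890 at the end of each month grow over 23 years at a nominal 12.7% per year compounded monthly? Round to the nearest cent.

£1,452,912.46

With 12 periods per year: i = 0.0105833, n = 276.
FV = PMT · [(1+i)^n − 1] / i = 890 · 1632.485915 = 1,452,912.4640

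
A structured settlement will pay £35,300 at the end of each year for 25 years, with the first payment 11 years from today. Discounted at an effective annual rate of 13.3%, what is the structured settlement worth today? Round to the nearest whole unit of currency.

Value one period before first payment (t=10): 35300 × [1 − (1+0.133)^(−25)] / 0.133 = 35300 × 7.187360 = 253,713.8179
PV₀ = 253,713.8179 / (1+0.133)^10 = 253,713.8179 / 3.485773 = 72,785.5255

£72,786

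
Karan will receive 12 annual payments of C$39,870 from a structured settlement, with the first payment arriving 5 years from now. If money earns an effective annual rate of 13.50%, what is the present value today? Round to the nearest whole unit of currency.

C$139,024

PV at t=4 (ordinary 12-year annuity): 39870 × a(12|0.135) = 39870 × 5.786658 = 230,714.0512
Discount back 4 years: 230,714.0512 × (1+0.135)^(−4) = 230,714.0512 × 0.602583 = 139,024.2623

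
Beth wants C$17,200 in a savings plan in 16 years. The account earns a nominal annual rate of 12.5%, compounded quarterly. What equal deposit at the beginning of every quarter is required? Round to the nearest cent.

C$84.53

Periodic rate i = 0.125/4 = 0.03125; n = 16 × 4 = 64 periods.
PMT = 17200 / ( [(1+0.03125)^64 − 1] / 0.03125 × (1+i) ) = 17200 / 203.487113 = 84.5262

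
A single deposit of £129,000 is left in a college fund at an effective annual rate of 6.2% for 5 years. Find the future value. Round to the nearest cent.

£174,265.85

FV = 129,000 × (1 + 0.062)^5 = 174,265.8520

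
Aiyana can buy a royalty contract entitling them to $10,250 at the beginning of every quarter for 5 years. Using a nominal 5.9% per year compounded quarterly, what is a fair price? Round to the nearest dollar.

With 4 periods per year: i = 0.01475, n = 20.
PV = PMT · [1 − (1+i)^(−n)] / i × (1+i) = 10250 · 17.464887 = 179,015.0961
(Beginning-of-period payments → annuity-due factor ×(1+i).)

$179,015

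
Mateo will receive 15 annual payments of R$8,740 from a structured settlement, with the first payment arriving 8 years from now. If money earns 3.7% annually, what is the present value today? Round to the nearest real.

R$76,959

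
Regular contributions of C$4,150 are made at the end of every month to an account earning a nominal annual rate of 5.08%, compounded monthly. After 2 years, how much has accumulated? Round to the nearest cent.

Periodic rate i = 0.0508/12 = 0.00423333; n = 2 × 12 = 24 periods.
FV = PMT · [(1+i)^n − 1] / i = 4150 · 25.205492 = 104,602.7931

C$104,602.79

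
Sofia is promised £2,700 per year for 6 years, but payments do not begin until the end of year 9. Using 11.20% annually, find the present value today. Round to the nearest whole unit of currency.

£4,858

PV at t=8 (ordinary 6-year annuity): 2700 × a(6|0.112) = 2700 × 4.206275 = 11,356.9422
PV₀ = 11,356.9422 / (1+0.112)^8 = 11,356.9422 / 2.337967 = 4,857.6153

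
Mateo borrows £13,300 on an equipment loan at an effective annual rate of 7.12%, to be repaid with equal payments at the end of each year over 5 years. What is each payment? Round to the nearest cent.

PMT = 13300 / ( [1 − (1+0.0712)^(−5)] / 0.0712 ) = 13300 / 4.087057 = 3,254.1753

£3,254.18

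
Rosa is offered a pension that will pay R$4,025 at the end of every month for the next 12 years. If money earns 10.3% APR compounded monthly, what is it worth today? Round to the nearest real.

R$331,966

With 12 periods per year: i = 0.00858333, n = 144.
PV = PMT · [1 − (1+i)^(−n)] / i = 4025 · 82.476052 = 331,966.1111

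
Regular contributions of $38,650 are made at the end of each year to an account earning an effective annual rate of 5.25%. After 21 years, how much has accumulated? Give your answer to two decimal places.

FV = 38650 × [(1+0.0525)^21 − 1] / 0.0525 = 38650 × 36.735769 = 1,419,837.4883

$1,419,837.49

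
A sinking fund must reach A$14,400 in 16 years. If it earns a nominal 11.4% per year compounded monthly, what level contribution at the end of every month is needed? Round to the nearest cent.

Periodic rate i = 0.114/12 = 0.0095; n = 16 × 12 = 192 periods.
PMT = 14400 / ( [(1+0.0095)^192 − 1] / 0.0095 ) = 14400 / 541.418383 = 26.5968

A$26.60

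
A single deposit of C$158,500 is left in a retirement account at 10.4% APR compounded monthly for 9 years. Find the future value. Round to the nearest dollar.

Periodic rate i = 0.104/12 = 0.00866667; n = 9 × 12 = 108 periods.
FV = 158,500 × (1 + 0.00866667)^108 = 402,510.7790

C$402,511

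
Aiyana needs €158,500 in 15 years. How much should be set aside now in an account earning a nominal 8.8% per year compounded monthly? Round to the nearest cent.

With 12 periods per year: i = 0.00733333, n = 180.
Discount factor = (1+0.00733333)^(−180) = 0.268425; PV = 158,500 × 0.268425 = 42,545.3710

€42,545.37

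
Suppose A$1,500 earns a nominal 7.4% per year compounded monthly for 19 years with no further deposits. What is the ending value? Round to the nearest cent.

A$6,093.04

i = 0.074/12 = 0.00616667 per month; n = 19·12 = 228.
FV = PV·(1+i)^n = 1,500 × 4.062029 = 6,093.0433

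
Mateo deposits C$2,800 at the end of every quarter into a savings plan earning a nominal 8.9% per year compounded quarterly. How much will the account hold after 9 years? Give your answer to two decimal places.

i = 0.089/4 = 0.02225 per quarter; n = 9·4 = 36.
FV = 2800 × [(1+0.02225)^36 − 1] / 0.02225 = 2800 × 54.305211 = 152,054.5912

C$152,054.59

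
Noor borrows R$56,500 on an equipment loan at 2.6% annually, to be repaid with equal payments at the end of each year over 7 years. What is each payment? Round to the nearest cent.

R$8,932.39

PMT = 56500 / ( [1 − (1+0.026)^(−7)] / 0.026 ) = 56500 / 6.325294 = 8,932.3916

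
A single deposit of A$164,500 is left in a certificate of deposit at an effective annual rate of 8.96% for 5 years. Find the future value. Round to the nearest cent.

A$252,639.57

164,500 × (1+0.0896)^5 = 164,500 × 1.535803 = 252,639.5710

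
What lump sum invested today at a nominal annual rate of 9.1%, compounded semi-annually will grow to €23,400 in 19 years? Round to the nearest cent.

i = 0.091/2 = 0.0455 per half-year; n = 19·2 = 38.
PV = FV·(1+i)^(−n) = 23,400 × 0.184368 = 4,314.2216

€4,314.22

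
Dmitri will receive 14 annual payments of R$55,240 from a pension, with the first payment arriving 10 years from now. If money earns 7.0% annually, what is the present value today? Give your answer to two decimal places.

R$262,774.20

Value one period before first payment (t=9): 55240 × [1 − (1+0.07)^(−14)] / 0.07 = 55240 × 8.745468 = 483,099.6515
PV₀ = 483,099.6515 / (1+0.07)^9 = 483,099.6515 / 1.838459 = 262,774.2015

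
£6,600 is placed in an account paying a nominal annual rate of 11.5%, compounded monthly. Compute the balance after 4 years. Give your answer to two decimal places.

£10,432.02

With 12 periods per year: i = 0.00958333, n = 48.
FV = 6,600 × (1 + 0.00958333)^48 = 10,432.0152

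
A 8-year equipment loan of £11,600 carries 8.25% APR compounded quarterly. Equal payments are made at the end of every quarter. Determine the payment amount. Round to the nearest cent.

£498.78

Periodic rate i = 0.0825/4 = 0.020625; n = 8 × 4 = 32 periods.
Annuity-PV factor = 23.256572; PMT = 11600 / 23.256572 = 498.7837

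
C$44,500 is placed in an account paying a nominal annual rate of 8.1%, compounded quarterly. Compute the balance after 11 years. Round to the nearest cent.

C$107,510.42

With 4 periods per year: i = 0.02025, n = 44.
FV = PV·(1+i)^n = 44,500 × 2.415965 = 107,510.4210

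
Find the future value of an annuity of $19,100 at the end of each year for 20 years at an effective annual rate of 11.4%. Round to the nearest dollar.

$1,284,007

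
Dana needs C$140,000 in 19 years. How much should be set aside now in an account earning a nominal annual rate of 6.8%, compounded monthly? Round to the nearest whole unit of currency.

C$38,601

i = 0.068/12 = 0.00566667 per month; n = 19·12 = 228.
PV = 140,000 / (1 + 0.00566667)^228 = 140,000 / 3.626809 = 38,601.4299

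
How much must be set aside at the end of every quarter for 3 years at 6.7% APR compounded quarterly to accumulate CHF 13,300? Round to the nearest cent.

Periodic rate i = 0.067/4 = 0.01675; n = 3 × 4 = 12 periods.
FV-annuity factor = 13.169614; PMT = 13300 / 13.169614 = 1,009.9006

CHF 1,009.90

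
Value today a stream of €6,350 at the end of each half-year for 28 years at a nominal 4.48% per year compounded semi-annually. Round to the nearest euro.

€201,493

Periodic rate i = 0.0448/2 = 0.0224; n = 28 × 2 = 56 periods.
PV = 6350 × [1 − (1+0.0224)^(−56)] / 0.0224 = 6350 × 31.731113 = 201,492.5705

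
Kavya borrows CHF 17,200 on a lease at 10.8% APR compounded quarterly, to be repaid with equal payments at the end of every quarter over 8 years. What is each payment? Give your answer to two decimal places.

CHF 809.52

With 4 periods per year: i = 0.027, n = 32.
Annuity-PV factor = 21.247040; PMT = 17200 / 21.247040 = 809.5245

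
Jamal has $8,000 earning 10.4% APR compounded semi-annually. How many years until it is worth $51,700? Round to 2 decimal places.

18.41 years

Periodic rate i = 0.104/2 = 0.052.
n = ln(51700/8000) / ln(1+0.052) = ln(6.46250) / 0.050693 = 36.8101 half-years
= 36.8101/2 years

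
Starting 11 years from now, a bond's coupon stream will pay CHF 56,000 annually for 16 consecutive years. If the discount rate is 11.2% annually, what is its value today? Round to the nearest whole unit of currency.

PV at t=10 (ordinary 16-year annuity): 56000 × a(16|0.112) = 56000 × 7.295123 = 408,526.8977
PV₀ = 408,526.8977 / (1+0.112)^10 = 408,526.8977 / 2.890999 = 141,309.9633

CHF 141,310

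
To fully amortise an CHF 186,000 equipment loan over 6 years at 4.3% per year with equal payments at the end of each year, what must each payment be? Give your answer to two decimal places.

CHF 35,829.01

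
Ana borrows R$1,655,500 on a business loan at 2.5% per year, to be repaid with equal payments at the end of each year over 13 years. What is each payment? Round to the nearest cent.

PMT = 1.6555e+06 / ( [1 − (1+0.025)^(−13)] / 0.025 ) = 1.6555e+06 / 10.983185 = 150,730.4123

R$150,730.41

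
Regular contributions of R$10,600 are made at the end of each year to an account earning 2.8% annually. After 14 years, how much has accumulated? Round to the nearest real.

R$178,680

FV = PMT · [(1+i)^n − 1] / i = 10600 · 16.856634 = 178,680.3190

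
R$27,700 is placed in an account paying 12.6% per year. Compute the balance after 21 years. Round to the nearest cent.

R$334,800.40

27,700 × (1+0.126)^21 = 27,700 × 12.086657 = 334,800.4013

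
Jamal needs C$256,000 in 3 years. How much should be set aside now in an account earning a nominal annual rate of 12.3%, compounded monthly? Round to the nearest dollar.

i = 0.123/12 = 0.01025 per month; n = 3·12 = 36.
PV = 256,000 / (1 + 0.01025)^36 = 256,000 / 1.443574 = 177,337.6860

C$177,338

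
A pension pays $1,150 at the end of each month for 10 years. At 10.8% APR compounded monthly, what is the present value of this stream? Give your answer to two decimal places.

With 12 periods per year: i = 0.009, n = 120.
PV = PMT · [1 − (1+i)^(−n)] / i = 1150 · 73.195545 = 84,174.8770

$84,174.88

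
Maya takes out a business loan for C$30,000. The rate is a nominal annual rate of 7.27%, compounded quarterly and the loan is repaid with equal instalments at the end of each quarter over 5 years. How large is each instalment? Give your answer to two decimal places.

C$1,802.55

Periodic rate i = 0.0727/4 = 0.018175; n = 5 × 4 = 20 periods.
PMT = 30000 / ( [1 − (1+0.018175)^(−20)] / 0.018175 ) = 30000 / 16.643105 = 1,802.5483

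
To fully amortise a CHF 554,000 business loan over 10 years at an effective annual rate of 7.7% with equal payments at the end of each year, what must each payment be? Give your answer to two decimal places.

CHF 81,448.62

Annuity-PV factor = 6.801834; PMT = 554000 / 6.801834 = 81,448.6160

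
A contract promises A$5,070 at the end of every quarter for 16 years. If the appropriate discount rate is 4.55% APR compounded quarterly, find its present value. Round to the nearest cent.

With 4 periods per year: i = 0.011375, n = 64.
PV = 5070 × [1 − (1+0.011375)^(−64)] / 0.011375 = 5070 × 45.286843 = 229,604.2941

A$229,604.29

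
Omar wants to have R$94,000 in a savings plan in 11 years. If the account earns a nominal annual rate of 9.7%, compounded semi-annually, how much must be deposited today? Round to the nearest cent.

i = 0.097/2 = 0.0485 per half-year; n = 11·2 = 22.
Discount factor = (1+0.0485)^(−22) = 0.352772; PV = 94,000 × 0.352772 = 33,160.5930

R$33,160.59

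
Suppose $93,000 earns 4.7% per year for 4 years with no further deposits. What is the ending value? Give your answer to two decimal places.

93,000 × (1+0.047)^4 = 93,000 × 1.201674 = 111,755.6980

$111,755.70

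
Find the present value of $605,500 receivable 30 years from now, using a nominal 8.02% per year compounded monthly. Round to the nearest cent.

$55,039.93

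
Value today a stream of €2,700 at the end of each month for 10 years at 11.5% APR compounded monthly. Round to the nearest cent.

i = 0.115/12 = 0.00958333 per month; n = 10·12 = 120.
PV = 2700 × [1 − (1+0.00958333)^(−120)] / 0.00958333 = 2700 × 71.126060 = 192,040.3623

€192,040.36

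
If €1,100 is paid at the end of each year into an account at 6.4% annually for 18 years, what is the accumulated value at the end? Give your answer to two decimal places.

€35,312.83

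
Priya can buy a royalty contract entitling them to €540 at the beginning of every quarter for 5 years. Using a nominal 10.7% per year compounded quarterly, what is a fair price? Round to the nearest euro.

€8,502

Periodic rate i = 0.107/4 = 0.02675; n = 5 × 4 = 20 periods.
PV = 540 × [1 − (1+0.02675)^(−20)] / 0.02675 × (1+i) = 540 × 15.744727 = 8,502.1527
(Beginning-of-period payments → annuity-due factor ×(1+i).)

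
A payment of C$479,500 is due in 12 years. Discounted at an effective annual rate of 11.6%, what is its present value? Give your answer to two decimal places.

C$128,474.90

PV = 479,500 / (1 + 0.116)^12 = 479,500 / 3.732247 = 128,474.8964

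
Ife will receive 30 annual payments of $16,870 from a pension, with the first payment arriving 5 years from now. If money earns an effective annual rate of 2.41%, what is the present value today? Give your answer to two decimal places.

PV at t=4 (ordinary 30-year annuity): 16870 × a(30|0.0241) = 16870 × 21.183680 = 357,368.6828
Discount back 4 years: 357,368.6828 × (1+0.0241)^(−4) = 357,368.6828 × 0.909140 = 324,897.9917

$324,897.99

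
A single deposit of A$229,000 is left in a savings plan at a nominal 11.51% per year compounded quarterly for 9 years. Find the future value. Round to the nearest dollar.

A$635,872

Periodic rate i = 0.1151/4 = 0.028775; n = 9 × 4 = 36 periods.
FV = PV·(1+i)^n = 229,000 × 2.776735 = 635,872.3714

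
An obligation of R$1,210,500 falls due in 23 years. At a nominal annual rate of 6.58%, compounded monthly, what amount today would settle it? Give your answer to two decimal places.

With 12 periods per year: i = 0.00548333, n = 276.
PV = 1,210,500 / (1 + 0.00548333)^276 = 1,210,500 / 4.523409 = 267,607.9159

R$267,607.92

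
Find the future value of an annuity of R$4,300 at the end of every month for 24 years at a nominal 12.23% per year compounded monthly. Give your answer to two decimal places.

R$7,403,591.08

Periodic rate i = 0.1223/12 = 0.0101917; n = 24 × 12 = 288 periods.
Accumulation factor s(288|0.0101917) = 1721.765368; FV = 4300 × 1721.765368 = 7,403,591.0825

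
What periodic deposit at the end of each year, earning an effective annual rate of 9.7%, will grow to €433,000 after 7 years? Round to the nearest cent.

€46,062.95

PMT = 433000 / ( [(1+0.097)^7 − 1] / 0.097 ) = 433000 / 9.400179 = 46,062.9545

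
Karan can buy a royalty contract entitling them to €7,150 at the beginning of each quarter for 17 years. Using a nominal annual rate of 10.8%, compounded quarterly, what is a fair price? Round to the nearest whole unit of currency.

€227,530

Periodic rate i = 0.108/4 = 0.027; n = 17 × 4 = 68 periods.
Annuity factor a(68|0.027) × (1+i) = 31.822389; PV = 7150 × 31.822389 = 227,530.0837
(annuity-due: payments at period start, so ×(1+i).)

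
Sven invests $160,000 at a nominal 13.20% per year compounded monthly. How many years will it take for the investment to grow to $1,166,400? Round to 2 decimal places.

Periodic rate i = 0.132/12 = 0.011.
(1+i)^n = 1.1664e+06/160000 = 7.29000, so n = ln 7.29000 / ln 1.011 = 181.5827 months
= 181.5827/12 years

15.13 years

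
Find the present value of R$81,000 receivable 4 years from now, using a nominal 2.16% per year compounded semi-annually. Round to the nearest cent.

Periodic rate i = 0.0216/2 = 0.0108; n = 4 × 2 = 8 periods.
PV = FV·(1+i)^(−n) = 81,000 × 0.917652 = 74,329.8323

R$74,329.83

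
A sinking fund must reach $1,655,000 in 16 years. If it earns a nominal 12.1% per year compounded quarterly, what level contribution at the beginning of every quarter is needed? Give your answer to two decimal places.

i = 0.121/4 = 0.03025 per quarter; n = 16·4 = 64.
PMT = 1.655e+06 / ( [(1+0.03025)^64 − 1] / 0.03025 × (1+i) ) = 1.655e+06 / 195.316646 = 8,473.4202

$8,473.42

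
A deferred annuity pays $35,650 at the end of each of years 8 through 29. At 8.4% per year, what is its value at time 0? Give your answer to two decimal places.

PV at t=7 (ordinary 22-year annuity): 35650 × a(22|0.084) = 35650 × 9.886040 = 352,437.3243
PV₀ = 352,437.3243 / (1+0.084)^7 = 352,437.3243 / 1.758754 = 200,390.4036

$200,390.40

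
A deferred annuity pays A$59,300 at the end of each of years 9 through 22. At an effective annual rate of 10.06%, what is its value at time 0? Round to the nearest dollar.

PV at t=8 (ordinary 14-year annuity): 59300 × a(14|0.1006) = 59300 × 7.342658 = 435,419.6439
Discount back 8 years: 435,419.6439 × (1+0.1006)^(−8) = 435,419.6439 × 0.464477 = 202,242.2790

A$202,242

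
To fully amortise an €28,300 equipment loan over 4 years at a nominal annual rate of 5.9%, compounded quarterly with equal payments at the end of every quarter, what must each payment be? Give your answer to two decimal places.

€1,998.62

i = 0.059/4 = 0.01475 per quarter; n = 4·4 = 16.
PMT = 28300 / ( [1 − (1+0.01475)^(−16)] / 0.01475 ) = 28300 / 14.159790 = 1,998.6172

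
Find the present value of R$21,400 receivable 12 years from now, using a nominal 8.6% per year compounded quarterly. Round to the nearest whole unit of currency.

With 4 periods per year: i = 0.0215, n = 48.
PV = FV·(1+i)^(−n) = 21,400 × 0.360212 = 7,708.5371

R$7,709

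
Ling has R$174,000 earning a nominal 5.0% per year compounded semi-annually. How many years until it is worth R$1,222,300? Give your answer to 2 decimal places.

Periodic rate i = 0.05/2 = 0.025.
n = ln(1.2223e+06/174000) / ln(1+0.025) = ln(7.02471) / 0.024693 = 78.9481 half-years
= 78.9481/2 years

39.47 years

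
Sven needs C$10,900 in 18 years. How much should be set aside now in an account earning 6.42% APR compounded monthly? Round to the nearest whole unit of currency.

C$3,443

i = 0.0642/12 = 0.00535 per month; n = 18·12 = 216.
Discount factor = (1+0.00535)^(−216) = 0.315840; PV = 10,900 × 0.315840 = 3,442.6552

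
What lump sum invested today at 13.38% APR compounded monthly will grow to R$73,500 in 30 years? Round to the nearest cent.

Periodic rate i = 0.1338/12 = 0.01115; n = 30 × 12 = 360 periods.
PV = 73,500 / (1 + 0.01115)^360 = 73,500 / 54.151567 = 1,357.3014

R$1,357.30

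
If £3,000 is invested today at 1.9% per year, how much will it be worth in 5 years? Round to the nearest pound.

FV = PV·(1+i)^n = 3,000 × 1.098679 = 3,296.0377

£3,296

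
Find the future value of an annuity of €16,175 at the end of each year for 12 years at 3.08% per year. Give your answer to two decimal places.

€230,602.17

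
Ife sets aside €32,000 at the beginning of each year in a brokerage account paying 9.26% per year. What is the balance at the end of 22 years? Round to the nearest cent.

FV = PMT · [(1+i)^n − 1] / i × (1+i) = 32000 · 70.994418 = 2,271,821.3731
(annuity-due: payments at period start, so ×(1+i).)

€2,271,821.37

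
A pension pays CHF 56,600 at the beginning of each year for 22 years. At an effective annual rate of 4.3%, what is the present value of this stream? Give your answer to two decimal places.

PV = 56600 × [1 − (1+0.043)^(−22)] / 0.043 × (1+i) = 56600 × 14.649405 = 829,156.3274
Payments are at the start of each period, so multiply by (1+i).

CHF 829,156.33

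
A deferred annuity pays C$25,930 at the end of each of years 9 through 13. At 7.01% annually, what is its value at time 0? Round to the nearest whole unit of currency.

Value one period before first payment (t=8): 25930 × [1 − (1+0.0701)^(−5)] / 0.0701 = 25930 × 4.099100 = 106,289.6586
Discount back 8 years: 106,289.6586 × (1+0.0701)^(−8) = 106,289.6586 × 0.581574 = 61,815.3169

C$61,815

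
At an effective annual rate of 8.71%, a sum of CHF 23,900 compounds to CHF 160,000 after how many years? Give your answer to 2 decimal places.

22.77 years

n = ln(160000/23900) / ln(1+0.0871) = ln(6.69456) / 0.083514 = 22.7663 years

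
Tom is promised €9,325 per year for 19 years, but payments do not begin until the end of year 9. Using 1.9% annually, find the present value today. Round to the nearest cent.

€126,932.39

PV at t=8 (ordinary 19-year annuity): 9325 × a(19|0.019) = 9325 × 15.824030 = 147,559.0761
PV₀ = 147,559.0761 / (1+0.019)^8 = 147,559.0761 / 1.162501 = 126,932.3894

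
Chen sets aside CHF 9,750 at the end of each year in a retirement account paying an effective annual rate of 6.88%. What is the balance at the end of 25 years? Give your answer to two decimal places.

CHF 606,156.94

Accumulation factor s(25|0.0688) = 62.169942; FV = 9750 × 62.169942 = 606,156.9389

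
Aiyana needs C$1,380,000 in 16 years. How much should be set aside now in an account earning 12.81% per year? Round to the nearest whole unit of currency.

PV = FV·(1+i)^(−n) = 1,380,000 × 0.145358 = 200,593.7969

C$200,594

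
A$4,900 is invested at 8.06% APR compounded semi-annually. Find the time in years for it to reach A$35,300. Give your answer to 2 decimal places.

Periodic rate i = 0.0806/2 = 0.0403.
n = ln(35300/4900) / ln(1+0.0403) = ln(7.20408) / 0.039509 = 49.9795 half-years
= 49.9795/2 years

24.99 years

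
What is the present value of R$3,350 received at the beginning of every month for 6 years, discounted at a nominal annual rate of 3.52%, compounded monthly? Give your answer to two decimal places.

Periodic rate i = 0.0352/12 = 0.00293333; n = 6 × 12 = 72 periods.
PV = PMT · [1 − (1+i)^(−n)] / i × (1+i) = 3350 · 65.009752 = 217,782.6705
(Beginning-of-period payments → annuity-due factor ×(1+i).)

R$217,782.67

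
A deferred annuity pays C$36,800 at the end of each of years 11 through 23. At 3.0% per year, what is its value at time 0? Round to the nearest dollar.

Value one period before first payment (t=10): 36800 × [1 − (1+0.03)^(−13)] / 0.03 = 36800 × 10.634955 = 391,366.3563
PV₀ = 391,366.3563 / (1+0.03)^10 = 391,366.3563 / 1.343916 = 291,213.3242

C$291,213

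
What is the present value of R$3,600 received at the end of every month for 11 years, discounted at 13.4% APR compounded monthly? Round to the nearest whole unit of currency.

R$247,953

Periodic rate i = 0.134/12 = 0.0111667; n = 11 × 12 = 132 periods.
PV = 3600 × [1 − (1+0.0111667)^(−132)] / 0.0111667 = 3600 × 68.875875 = 247,953.1499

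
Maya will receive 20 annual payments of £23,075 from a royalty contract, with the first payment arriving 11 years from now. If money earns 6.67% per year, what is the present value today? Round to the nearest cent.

£131,522.08

PV at t=10 (ordinary 20-year annuity): 23075 × a(20|0.0667) = 23075 × 10.871260 = 250,854.3326
PV₀ = 250,854.3326 / (1+0.0667)^10 = 250,854.3326 / 1.907317 = 131,522.0760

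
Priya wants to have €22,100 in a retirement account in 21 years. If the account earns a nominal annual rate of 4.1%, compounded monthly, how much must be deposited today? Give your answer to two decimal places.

With 12 periods per year: i = 0.00341667, n = 252.
PV = FV·(1+i)^(−n) = 22,100 × 0.423360 = 9,356.2554

€9,356.26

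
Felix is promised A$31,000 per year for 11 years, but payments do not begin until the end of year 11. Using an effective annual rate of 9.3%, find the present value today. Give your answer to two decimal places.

A$85,480.59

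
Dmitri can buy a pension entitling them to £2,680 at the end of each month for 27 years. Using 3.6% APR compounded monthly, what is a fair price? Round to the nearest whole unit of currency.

£554,870

With 12 periods per year: i = 0.003, n = 324.
Annuity factor a(324|0.003) = 207.041157; PV = 2680 × 207.041157 = 554,870.3013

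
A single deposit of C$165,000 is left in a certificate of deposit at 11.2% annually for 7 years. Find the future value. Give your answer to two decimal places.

165,000 × (1+0.112)^7 = 165,000 × 2.102488 = 346,910.5080

C$346,910.51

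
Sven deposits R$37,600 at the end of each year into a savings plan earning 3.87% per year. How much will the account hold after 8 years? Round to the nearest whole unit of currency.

FV = 37600 × [(1+0.0387)^8 − 1] / 0.0387 = 37600 × 9.171656 = 344,854.2638

R$344,854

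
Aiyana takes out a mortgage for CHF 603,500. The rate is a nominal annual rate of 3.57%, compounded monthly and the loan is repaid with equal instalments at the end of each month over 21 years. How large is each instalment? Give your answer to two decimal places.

CHF 3,407.08

i = 0.0357/12 = 0.002975 per month; n = 21·12 = 252.
Annuity-PV factor = 177.131272; PMT = 603500 / 177.131272 = 3,407.0777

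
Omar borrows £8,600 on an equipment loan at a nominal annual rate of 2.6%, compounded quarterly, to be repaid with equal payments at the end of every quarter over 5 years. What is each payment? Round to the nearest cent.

With 4 periods per year: i = 0.0065, n = 20.
PMT = 8600 / ( [1 − (1+0.0065)^(−20)] / 0.0065 ) = 8600 / 18.697707 = 459.9494

£459.95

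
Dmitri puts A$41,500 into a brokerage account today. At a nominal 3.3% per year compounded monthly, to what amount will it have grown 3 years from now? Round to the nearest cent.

Periodic rate i = 0.033/12 = 0.00275; n = 3 × 12 = 36 periods.
FV = 41,500 × (1 + 0.00275)^36 = 45,812.5262

A$45,812.53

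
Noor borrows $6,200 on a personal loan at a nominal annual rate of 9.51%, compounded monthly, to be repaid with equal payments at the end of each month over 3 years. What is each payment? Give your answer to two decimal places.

i = 0.0951/12 = 0.007925 per month; n = 3·12 = 36.
Annuity-PV factor = 31.213300; PMT = 6200 / 31.213300 = 198.6333

$198.63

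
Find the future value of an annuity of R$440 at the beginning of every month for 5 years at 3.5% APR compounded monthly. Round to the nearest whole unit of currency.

R$28,889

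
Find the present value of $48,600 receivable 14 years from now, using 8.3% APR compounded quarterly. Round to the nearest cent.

i = 0.083/4 = 0.02075 per quarter; n = 14·4 = 56.
PV = 48,600 / (1 + 0.02075)^56 = 48,600 / 3.158535 = 15,386.8779

$15,386.88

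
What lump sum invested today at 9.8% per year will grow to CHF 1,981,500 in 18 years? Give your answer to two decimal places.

PV = 1,981,500 / (1 + 0.098)^18 = 1,981,500 / 5.380741 = 368,257.8002

CHF 368,257.80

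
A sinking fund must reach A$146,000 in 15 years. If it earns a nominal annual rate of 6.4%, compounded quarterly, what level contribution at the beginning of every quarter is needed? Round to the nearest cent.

i = 0.064/4 = 0.016 per quarter; n = 15·4 = 60.
FV-annuity factor × (1+i) = 101.087255; PMT = 146000 / 101.087255 = 1,444.2968

A$1,444.30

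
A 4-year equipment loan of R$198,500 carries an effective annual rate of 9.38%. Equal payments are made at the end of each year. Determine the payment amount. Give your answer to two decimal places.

R$61,782.56

Annuity-PV factor = 3.212881; PMT = 198500 / 3.212881 = 61,782.5551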